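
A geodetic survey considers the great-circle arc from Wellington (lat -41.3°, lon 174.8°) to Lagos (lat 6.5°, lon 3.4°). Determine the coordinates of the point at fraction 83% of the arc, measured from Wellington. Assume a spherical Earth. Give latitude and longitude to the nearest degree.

Write both endpoints as unit vectors p₁, p₂ with components (cos φ cos λ, cos φ sin λ, sin φ).
The central angle between the endpoints is δ = arccos(p₁·p₂) ≈ 2.520 rad (144.4°).
Interpolate at f = 0.83 with slerp weights a = sin((1−f)δ)/sin δ ≈ 0.713, b = sin(fδ)/sin δ ≈ 1.489.
p = a·p₁ + b·p₂ ≈ (0.944, 0.136, -0.302); φ = arcsin(p_z) ≈ -17.58°, λ = atan2(p_y, p_x) ≈ 8.22°.

≈ lat -18°, lon 8°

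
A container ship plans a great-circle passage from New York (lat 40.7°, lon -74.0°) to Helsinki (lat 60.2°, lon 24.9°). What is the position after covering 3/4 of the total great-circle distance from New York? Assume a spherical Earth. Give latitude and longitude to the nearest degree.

≈ lat 64°, lon -6°

Convert each endpoint to a unit vector on the sphere (x = cos φ cos λ, y = cos φ sin λ, z = sin φ).
The central angle between the endpoints is δ = arccos(p₁·p₂) ≈ 1.038 rad (59.5°).
Interpolate at f = 3/4 with slerp weights a = sin((1−f)δ)/sin δ ≈ 0.298, b = sin(fδ)/sin δ ≈ 0.815.
p = a·p₁ + b·p₂ ≈ (0.430, -0.047, 0.902); φ = arcsin(p_z) ≈ 64.39°, λ = atan2(p_y, p_x) ≈ -6.18°.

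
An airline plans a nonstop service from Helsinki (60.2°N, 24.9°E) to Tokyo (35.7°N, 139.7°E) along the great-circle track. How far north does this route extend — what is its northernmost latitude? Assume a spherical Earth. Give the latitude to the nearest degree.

The great circle lies in the plane with unit normal n̂ = (p₁ × p₂)/|p₁ × p₂|.
Here n̂_z ≈ +0.389; the vertex latitude is φ_max = arccos|n̂_z| ≈ 67.1°.
Check via Clairaut: cos φ_max = |cos φ₁| · sin C = cos(60.2°)·sin(51.5°) ≈ 0.389, again giving ≈ 67.1°.

≈ 67°N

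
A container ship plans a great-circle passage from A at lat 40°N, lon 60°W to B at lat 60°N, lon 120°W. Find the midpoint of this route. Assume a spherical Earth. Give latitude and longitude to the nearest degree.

≈ lat 54°N, lon 83°W

Write both endpoints as unit vectors p₁, p₂ with components (cos φ cos λ, cos φ sin λ, sin φ).
The central angle between the endpoints is δ = arccos(p₁·p₂) ≈ 0.725 rad (41.6°).
Interpolate at f = 1/2 with slerp weights a = sin((1−f)δ)/sin δ ≈ 0.535, b = sin(fδ)/sin δ ≈ 0.535.
p = a·p₁ + b·p₂ ≈ (0.071, -0.586, 0.807); φ = arcsin(p_z) ≈ 53.80°, λ = atan2(p_y, p_x) ≈ -83.08°.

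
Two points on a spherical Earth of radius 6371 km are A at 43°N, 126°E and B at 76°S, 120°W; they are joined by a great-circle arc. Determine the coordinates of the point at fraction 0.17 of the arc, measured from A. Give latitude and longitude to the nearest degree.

≈ 21°N, 134°E

From cos δ = sin φ₁ sin φ₂ + cos φ₁ cos φ₂ cos Δλ, the central angle is δ ≈ 2.395 rad (137.2°).
Interpolate at f = 0.17 with slerp weights a = sin((1−f)δ)/sin δ ≈ 1.346, b = sin(fδ)/sin δ ≈ 0.583.
p = a·p₁ + b·p₂ ≈ (-0.649, 0.674, 0.352); φ = arcsin(p_z) ≈ 20.64°, λ = atan2(p_y, p_x) ≈ 133.91°.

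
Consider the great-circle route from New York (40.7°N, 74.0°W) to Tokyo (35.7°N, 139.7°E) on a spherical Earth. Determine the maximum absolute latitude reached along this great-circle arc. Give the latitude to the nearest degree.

The great circle lies in the plane with unit normal n̂ = (p₁ × p₂)/|p₁ × p₂|.
Here n̂_z ≈ -0.345; the vertex latitude is φ_max = arccos|n̂_z| ≈ 69.8°.
Check via Clairaut: cos φ_max = |cos φ₁| · sin C = cos(40.7°)·sin(27.0°) ≈ 0.345, again giving ≈ 69.8°.

≈ 70°N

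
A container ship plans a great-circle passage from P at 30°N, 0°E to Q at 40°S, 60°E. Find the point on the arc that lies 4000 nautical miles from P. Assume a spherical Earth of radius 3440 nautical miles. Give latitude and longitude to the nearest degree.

From cos δ = sin φ₁ sin φ₂ + cos φ₁ cos φ₂ cos Δλ, the central angle is δ ≈ 1.560 rad (89.4°). The total great-circle distance is δ·R ≈ 1.560 × 3440 ≈ 5368 nmi, so the target fraction is f = 4000/5368 ≈ 0.745.
Interpolate at f ≈ 0.745 with slerp weights a = sin((1−f)δ)/sin δ ≈ 0.387, b = sin(fδ)/sin δ ≈ 0.918.
p = a·p₁ + b·p₂ ≈ (0.687, 0.609, -0.396); φ = arcsin(p_z) ≈ -23.35°, λ = atan2(p_y, p_x) ≈ 41.55°.

≈ 23°S, 42°E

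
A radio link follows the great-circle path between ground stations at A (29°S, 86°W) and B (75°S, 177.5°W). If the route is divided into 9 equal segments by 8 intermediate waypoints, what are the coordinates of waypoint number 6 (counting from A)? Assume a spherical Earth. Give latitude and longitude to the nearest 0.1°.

From cos δ = sin φ₁ sin φ₂ + cos φ₁ cos φ₂ cos Δλ, the central angle is δ ≈ 1.090 rad (62.5°).
Interpolate at f = 6/9 with slerp weights a = sin((1−f)δ)/sin δ ≈ 0.401, b = sin(fδ)/sin δ ≈ 0.749.
p = a·p₁ + b·p₂ ≈ (-0.169, -0.358, -0.918); φ = arcsin(p_z) ≈ -66.66°, λ = atan2(p_y, p_x) ≈ -115.30°.

≈ (66.7°S, 115.3°W)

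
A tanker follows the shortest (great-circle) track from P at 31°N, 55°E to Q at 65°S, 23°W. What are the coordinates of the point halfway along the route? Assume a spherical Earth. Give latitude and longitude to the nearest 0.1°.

Convert each endpoint to a unit vector on the sphere (x = cos φ cos λ, y = cos φ sin λ, z = sin φ).
The central angle between the endpoints is δ = arccos(p₁·p₂) ≈ 1.973 rad (113.0°).
Interpolate at f = 1/2 with slerp weights a = sin((1−f)δ)/sin δ ≈ 0.906, b = sin(fδ)/sin δ ≈ 0.906.
p = a·p₁ + b·p₂ ≈ (0.798, 0.487, -0.355); φ = arcsin(p_z) ≈ -20.77°, λ = atan2(p_y, p_x) ≈ 31.37°.

≈ 20.8°S, 31.4°E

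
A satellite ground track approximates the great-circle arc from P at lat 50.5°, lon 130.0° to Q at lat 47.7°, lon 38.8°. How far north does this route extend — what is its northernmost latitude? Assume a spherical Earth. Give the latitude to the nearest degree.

The great circle lies in the plane with unit normal n̂ = (p₁ × p₂)/|p₁ × p₂|.
Here n̂_z ≈ -0.517; the vertex latitude is φ_max = arccos|n̂_z| ≈ 58.8°.
Check via Clairaut: cos φ_max = |cos φ₁| · sin C = cos(50.5°)·sin(54.4°) ≈ 0.517, again giving ≈ 58.8°.

≈ 59°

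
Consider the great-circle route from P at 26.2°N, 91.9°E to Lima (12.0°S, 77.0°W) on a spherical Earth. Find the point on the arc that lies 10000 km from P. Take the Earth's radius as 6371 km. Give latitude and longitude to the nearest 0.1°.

Write both endpoints as unit vectors p₁, p₂ with components (cos φ cos λ, cos φ sin λ, sin φ).
The central angle between the endpoints is δ = arccos(p₁·p₂) ≈ 2.834 rad (162.4°). The total great-circle distance is δ·R ≈ 2.834 × 6371 ≈ 18055 km, so the target fraction is f = 10000/18055 ≈ 0.554.
Interpolate at f ≈ 0.554 with slerp weights a = sin((1−f)δ)/sin δ ≈ 3.148, b = sin(fδ)/sin δ ≈ 3.302.
p = a·p₁ + b·p₂ ≈ (0.633, -0.324, 0.703); φ = arcsin(p_z) ≈ 44.69°, λ = atan2(p_y, p_x) ≈ -27.11°.

≈ 44.7°N, 27.1°W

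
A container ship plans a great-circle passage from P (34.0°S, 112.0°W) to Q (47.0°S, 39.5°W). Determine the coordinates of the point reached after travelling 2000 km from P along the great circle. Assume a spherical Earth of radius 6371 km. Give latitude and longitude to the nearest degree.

Write both endpoints as unit vectors p₁, p₂ with components (cos φ cos λ, cos φ sin λ, sin φ).
The central angle between the endpoints is δ = arccos(p₁·p₂) ≈ 0.953 rad (54.6°). The total great-circle distance is δ·R ≈ 0.953 × 6371 ≈ 6074 km, so the target fraction is f = 2000/6074 ≈ 0.329.
Interpolate at f ≈ 0.329 with slerp weights a = sin((1−f)δ)/sin δ ≈ 0.732, b = sin(fδ)/sin δ ≈ 0.379.
p = a·p₁ + b·p₂ ≈ (-0.028, -0.727, -0.686); φ = arcsin(p_z) ≈ -43.33°, λ = atan2(p_y, p_x) ≈ -92.20°.

≈ (43°S, 92°W)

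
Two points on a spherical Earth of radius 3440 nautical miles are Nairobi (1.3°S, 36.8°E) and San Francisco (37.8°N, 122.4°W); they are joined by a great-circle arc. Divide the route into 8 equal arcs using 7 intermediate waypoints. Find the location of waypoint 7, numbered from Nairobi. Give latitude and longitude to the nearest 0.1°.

Convert each endpoint to a unit vector on the sphere (x = cos φ cos λ, y = cos φ sin λ, z = sin φ).
The central angle between the endpoints is δ = arccos(p₁·p₂) ≈ 2.422 rad (138.8°).
Interpolate at f = 7/8 with slerp weights a = sin((1−f)δ)/sin δ ≈ 0.453, b = sin(fδ)/sin δ ≈ 1.295.
p = a·p₁ + b·p₂ ≈ (-0.186, -0.593, 0.783); φ = arcsin(p_z) ≈ 51.58°, λ = atan2(p_y, p_x) ≈ -107.41°.

≈ 51.6°N, 107.4°W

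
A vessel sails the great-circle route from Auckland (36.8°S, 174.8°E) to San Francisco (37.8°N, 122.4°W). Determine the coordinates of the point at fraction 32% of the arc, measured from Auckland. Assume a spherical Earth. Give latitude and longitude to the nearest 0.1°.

Write both endpoints as unit vectors p₁, p₂ with components (cos φ cos λ, cos φ sin λ, sin φ).
The central angle between the endpoints is δ = arccos(p₁·p₂) ≈ 1.649 rad (94.5°).
Interpolate at f = 0.32 with slerp weights a = sin((1−f)δ)/sin δ ≈ 0.903, b = sin(fδ)/sin δ ≈ 0.505.
p = a·p₁ + b·p₂ ≈ (-0.934, -0.271, -0.232); φ = arcsin(p_z) ≈ -13.39°, λ = atan2(p_y, p_x) ≈ -163.80°.

≈ 13.4°S, 163.8°W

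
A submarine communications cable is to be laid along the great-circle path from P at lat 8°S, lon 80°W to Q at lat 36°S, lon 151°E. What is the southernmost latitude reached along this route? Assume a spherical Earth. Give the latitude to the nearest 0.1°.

≈ 46.6°S

The great circle lies in the plane with unit normal n̂ = (p₁ × p₂)/|p₁ × p₂|.
Here n̂_z ≈ -0.687; the vertex latitude is φ_max = arccos|n̂_z| ≈ 46.6°.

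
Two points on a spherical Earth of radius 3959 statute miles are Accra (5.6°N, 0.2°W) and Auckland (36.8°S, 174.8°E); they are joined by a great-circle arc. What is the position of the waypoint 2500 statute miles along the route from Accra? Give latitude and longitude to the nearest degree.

The haversine formula gives a central angle δ ≈ 2.591 rad (148.5°) between the endpoints. The total great-circle distance is δ·R ≈ 2.591 × 3959 ≈ 10259 mi, so the target fraction is f = 2500/10259 ≈ 0.244.
Interpolate at f ≈ 0.244 with slerp weights a = sin((1−f)δ)/sin δ ≈ 1.769, b = sin(fδ)/sin δ ≈ 1.129.
p = a·p₁ + b·p₂ ≈ (0.861, 0.076, -0.503); φ = arcsin(p_z) ≈ -30.23°, λ = atan2(p_y, p_x) ≈ 5.03°.

≈ 30°S, 5°E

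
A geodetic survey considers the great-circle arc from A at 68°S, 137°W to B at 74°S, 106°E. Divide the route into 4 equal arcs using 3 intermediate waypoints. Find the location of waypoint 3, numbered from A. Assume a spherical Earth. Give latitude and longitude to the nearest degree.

Convert each endpoint to a unit vector on the sphere (x = cos φ cos λ, y = cos φ sin λ, z = sin φ).
The central angle between the endpoints is δ = arccos(p₁·p₂) ≈ 0.565 rad (32.4°).
Interpolate at f = 3/4 with slerp weights a = sin((1−f)δ)/sin δ ≈ 0.263, b = sin(fδ)/sin δ ≈ 0.768.
p = a·p₁ + b·p₂ ≈ (-0.130, 0.136, -0.982); φ = arcsin(p_z) ≈ -79.13°, λ = atan2(p_y, p_x) ≈ 133.73°.

≈ 79°S, 134°E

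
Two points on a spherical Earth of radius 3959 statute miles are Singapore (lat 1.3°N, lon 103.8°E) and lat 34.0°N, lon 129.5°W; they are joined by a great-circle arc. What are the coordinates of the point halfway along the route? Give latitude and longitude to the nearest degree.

≈ lat 35°N, lon 157°E

From cos δ = sin φ₁ sin φ₂ + cos φ₁ cos φ₂ cos Δλ, the central angle is δ ≈ 2.074 rad (118.9°).
Interpolate at f = 1/2 with slerp weights a = sin((1−f)δ)/sin δ ≈ 0.983, b = sin(fδ)/sin δ ≈ 0.983.
p = a·p₁ + b·p₂ ≈ (-0.753, 0.326, 0.572); φ = arcsin(p_z) ≈ 34.89°, λ = atan2(p_y, p_x) ≈ 156.61°.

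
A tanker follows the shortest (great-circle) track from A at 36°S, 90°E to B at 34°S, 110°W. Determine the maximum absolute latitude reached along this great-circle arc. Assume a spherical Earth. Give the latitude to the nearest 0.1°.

≈ 76.1°S

The great circle lies in the plane with unit normal n̂ = (p₁ × p₂)/|p₁ × p₂|.
Here n̂_z ≈ +0.241; the vertex latitude is φ_max = arccos|n̂_z| ≈ 76.1°.
Check via Clairaut: cos φ_max = |cos φ₁| · sin C = cos(36.0°)·sin(162.7°) ≈ 0.241, again giving ≈ 76.1°.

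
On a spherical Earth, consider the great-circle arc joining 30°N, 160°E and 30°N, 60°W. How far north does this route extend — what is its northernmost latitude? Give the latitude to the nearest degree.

≈ 59°N

The great circle lies in the plane with unit normal n̂ = (p₁ × p₂)/|p₁ × p₂|.
Here n̂_z ≈ +0.510; the vertex latitude is φ_max = arccos|n̂_z| ≈ 59.4°.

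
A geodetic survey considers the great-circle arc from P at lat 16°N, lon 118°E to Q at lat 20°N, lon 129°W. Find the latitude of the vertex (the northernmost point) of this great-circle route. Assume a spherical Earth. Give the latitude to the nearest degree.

The great circle lies in the plane with unit normal n̂ = (p₁ × p₂)/|p₁ × p₂|.
Here n̂_z ≈ +0.861; the vertex latitude is φ_max = arccos|n̂_z| ≈ 30.6°.

≈ 31°N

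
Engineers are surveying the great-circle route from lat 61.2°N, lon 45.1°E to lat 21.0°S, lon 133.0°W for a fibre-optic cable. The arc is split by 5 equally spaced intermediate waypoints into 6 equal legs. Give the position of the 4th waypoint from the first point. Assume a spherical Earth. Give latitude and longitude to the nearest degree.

≈ lat 26°N, lon 132°W

Write both endpoints as unit vectors p₁, p₂ with components (cos φ cos λ, cos φ sin λ, sin φ).
The central angle between the endpoints is δ = arccos(p₁·p₂) ≈ 2.440 rad (139.8°).
Interpolate at f = 4/6 with slerp weights a = sin((1−f)δ)/sin δ ≈ 1.125, b = sin(fδ)/sin δ ≈ 1.546.
p = a·p₁ + b·p₂ ≈ (-0.602, -0.672, 0.432); φ = arcsin(p_z) ≈ 25.58°, λ = atan2(p_y, p_x) ≈ -131.86°.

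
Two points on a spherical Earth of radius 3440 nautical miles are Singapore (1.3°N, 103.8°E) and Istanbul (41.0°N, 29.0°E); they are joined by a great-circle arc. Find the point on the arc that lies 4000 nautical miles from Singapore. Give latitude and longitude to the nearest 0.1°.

≈ 38.4°N, 43.0°E

Write both endpoints as unit vectors p₁, p₂ with components (cos φ cos λ, cos φ sin λ, sin φ).
The central angle between the endpoints is δ = arccos(p₁·p₂) ≈ 1.356 rad (77.7°). The total great-circle distance is δ·R ≈ 1.356 × 3440 ≈ 4666 nmi, so the target fraction is f = 4000/4666 ≈ 0.857.
Interpolate at f ≈ 0.857 with slerp weights a = sin((1−f)δ)/sin δ ≈ 0.197, b = sin(fδ)/sin δ ≈ 0.939.
p = a·p₁ + b·p₂ ≈ (0.573, 0.535, 0.621); φ = arcsin(p_z) ≈ 38.37°, λ = atan2(p_y, p_x) ≈ 43.03°.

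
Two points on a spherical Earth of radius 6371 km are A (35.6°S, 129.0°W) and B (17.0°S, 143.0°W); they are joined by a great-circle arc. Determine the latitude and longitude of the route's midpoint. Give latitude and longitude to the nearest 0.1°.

Write both endpoints as unit vectors p₁, p₂ with components (cos φ cos λ, cos φ sin λ, sin φ).
The central angle between the endpoints is δ = arccos(p₁·p₂) ≈ 0.391 rad (22.4°).
Interpolate at f = 1/2 with slerp weights a = sin((1−f)δ)/sin δ ≈ 0.510, b = sin(fδ)/sin δ ≈ 0.510.
p = a·p₁ + b·p₂ ≈ (-0.650, -0.615, -0.446); φ = arcsin(p_z) ≈ -26.47°, λ = atan2(p_y, p_x) ≈ -136.57°.

≈ (26.5°S, 136.6°W)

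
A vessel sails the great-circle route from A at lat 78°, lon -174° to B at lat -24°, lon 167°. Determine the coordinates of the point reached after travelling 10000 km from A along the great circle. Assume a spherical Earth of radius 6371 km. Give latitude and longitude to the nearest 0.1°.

≈ lat -11.4°, lon 167.9°

The haversine formula gives a central angle δ ≈ 1.791 rad (102.6°) between the endpoints. The total great-circle distance is δ·R ≈ 1.791 × 6371 ≈ 11409 km, so the target fraction is f = 10000/11409 ≈ 0.876.
Interpolate at f ≈ 0.876 with slerp weights a = sin((1−f)δ)/sin δ ≈ 0.225, b = sin(fδ)/sin δ ≈ 1.025.
p = a·p₁ + b·p₂ ≈ (-0.959, 0.206, -0.197); φ = arcsin(p_z) ≈ -11.35°, λ = atan2(p_y, p_x) ≈ 167.89°.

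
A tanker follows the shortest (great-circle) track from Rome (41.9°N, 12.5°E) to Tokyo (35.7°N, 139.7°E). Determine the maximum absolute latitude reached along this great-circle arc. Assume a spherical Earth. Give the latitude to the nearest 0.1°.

The great circle lies in the plane with unit normal n̂ = (p₁ × p₂)/|p₁ × p₂|.
Here n̂_z ≈ +0.482; the vertex latitude is φ_max = arccos|n̂_z| ≈ 61.2°.

≈ 61.2°N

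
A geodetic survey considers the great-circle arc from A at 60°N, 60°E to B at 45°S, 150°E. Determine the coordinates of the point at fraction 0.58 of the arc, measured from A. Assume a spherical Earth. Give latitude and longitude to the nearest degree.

Write both endpoints as unit vectors p₁, p₂ with components (cos φ cos λ, cos φ sin λ, sin φ).
The central angle between the endpoints is δ = arccos(p₁·p₂) ≈ 2.230 rad (127.8°).
Interpolate at f = 0.58 with slerp weights a = sin((1−f)δ)/sin δ ≈ 1.019, b = sin(fδ)/sin δ ≈ 1.217.
p = a·p₁ + b·p₂ ≈ (-0.490, 0.871, 0.022); φ = arcsin(p_z) ≈ 1.27°, λ = atan2(p_y, p_x) ≈ 119.36°.

≈ 1°N, 119°E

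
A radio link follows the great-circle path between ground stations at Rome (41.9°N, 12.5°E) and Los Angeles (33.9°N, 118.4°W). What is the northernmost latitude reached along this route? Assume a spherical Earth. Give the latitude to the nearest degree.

The great circle lies in the plane with unit normal n̂ = (p₁ × p₂)/|p₁ × p₂|.
Here n̂_z ≈ -0.467; the vertex latitude is φ_max = arccos|n̂_z| ≈ 62.1°.
Check via Clairaut: cos φ_max = |cos φ₁| · sin C = cos(41.9°)·sin(38.9°) ≈ 0.467, again giving ≈ 62.1°.

≈ 62°N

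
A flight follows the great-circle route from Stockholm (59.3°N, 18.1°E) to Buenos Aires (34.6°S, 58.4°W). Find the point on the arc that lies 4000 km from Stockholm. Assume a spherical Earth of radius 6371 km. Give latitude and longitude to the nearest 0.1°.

Convert each endpoint to a unit vector on the sphere (x = cos φ cos λ, y = cos φ sin λ, z = sin φ).
The central angle between the endpoints is δ = arccos(p₁·p₂) ≈ 1.972 rad (113.0°). The total great-circle distance is δ·R ≈ 1.972 × 6371 ≈ 12561 km, so the target fraction is f = 4000/12561 ≈ 0.318.
Interpolate at f ≈ 0.318 with slerp weights a = sin((1−f)δ)/sin δ ≈ 1.058, b = sin(fδ)/sin δ ≈ 0.638.
p = a·p₁ + b·p₂ ≈ (0.789, -0.279, 0.548); φ = arcsin(p_z) ≈ 33.20°, λ = atan2(p_y, p_x) ≈ -19.51°.

≈ (33.2°N, 19.5°W)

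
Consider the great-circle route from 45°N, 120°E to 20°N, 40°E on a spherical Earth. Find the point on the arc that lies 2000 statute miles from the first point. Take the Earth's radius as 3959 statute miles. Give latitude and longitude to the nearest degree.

≈ 42°N, 80°E

Convert each endpoint to a unit vector on the sphere (x = cos φ cos λ, y = cos φ sin λ, z = sin φ).
The central angle between the endpoints is δ = arccos(p₁·p₂) ≈ 1.205 rad (69.1°). The total great-circle distance is δ·R ≈ 1.205 × 3959 ≈ 4773 mi, so the target fraction is f = 2000/4773 ≈ 0.419.
Interpolate at f ≈ 0.419 with slerp weights a = sin((1−f)δ)/sin δ ≈ 0.690, b = sin(fδ)/sin δ ≈ 0.518.
p = a·p₁ + b·p₂ ≈ (0.129, 0.736, 0.665); φ = arcsin(p_z) ≈ 41.69°, λ = atan2(p_y, p_x) ≈ 80.05°.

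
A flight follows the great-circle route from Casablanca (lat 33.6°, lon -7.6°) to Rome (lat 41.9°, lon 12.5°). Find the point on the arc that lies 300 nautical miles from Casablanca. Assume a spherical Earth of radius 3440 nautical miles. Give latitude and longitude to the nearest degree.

≈ lat 36°, lon -2°

From cos δ = sin φ₁ sin φ₂ + cos φ₁ cos φ₂ cos Δλ, the central angle is δ ≈ 0.312 rad (17.9°). The total great-circle distance is δ·R ≈ 0.312 × 3440 ≈ 1073 nmi, so the target fraction is f = 300/1073 ≈ 0.280.
Interpolate at f ≈ 0.280 with slerp weights a = sin((1−f)δ)/sin δ ≈ 0.726, b = sin(fδ)/sin δ ≈ 0.284.
p = a·p₁ + b·p₂ ≈ (0.806, -0.034, 0.591); φ = arcsin(p_z) ≈ 36.25°, λ = atan2(p_y, p_x) ≈ -2.43°.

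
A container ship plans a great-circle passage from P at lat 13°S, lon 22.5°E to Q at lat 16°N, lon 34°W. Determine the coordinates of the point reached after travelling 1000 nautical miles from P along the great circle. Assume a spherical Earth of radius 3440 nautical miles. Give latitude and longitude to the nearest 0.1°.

Write both endpoints as unit vectors p₁, p₂ with components (cos φ cos λ, cos φ sin λ, sin φ).
The central angle between the endpoints is δ = arccos(p₁·p₂) ≈ 1.098 rad (62.9°). The total great-circle distance is δ·R ≈ 1.098 × 3440 ≈ 3779 nmi, so the target fraction is f = 1000/3779 ≈ 0.265.
Interpolate at f ≈ 0.265 with slerp weights a = sin((1−f)δ)/sin δ ≈ 0.812, b = sin(fδ)/sin δ ≈ 0.322.
p = a·p₁ + b·p₂ ≈ (0.987, 0.130, -0.094); φ = arcsin(p_z) ≈ -5.39°, λ = atan2(p_y, p_x) ≈ 7.48°.

≈ lat 5.4°S, lon 7.5°E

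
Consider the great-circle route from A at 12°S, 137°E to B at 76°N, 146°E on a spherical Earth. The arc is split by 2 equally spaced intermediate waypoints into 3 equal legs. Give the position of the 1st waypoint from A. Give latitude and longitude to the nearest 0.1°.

≈ 17.4°N, 138.1°E

From cos δ = sin φ₁ sin φ₂ + cos φ₁ cos φ₂ cos Δλ, the central angle is δ ≈ 1.539 rad (88.2°).
Interpolate at f = 1/3 with slerp weights a = sin((1−f)δ)/sin δ ≈ 0.856, b = sin(fδ)/sin δ ≈ 0.491.
p = a·p₁ + b·p₂ ≈ (-0.711, 0.637, 0.299); φ = arcsin(p_z) ≈ 17.37°, λ = atan2(p_y, p_x) ≈ 138.12°.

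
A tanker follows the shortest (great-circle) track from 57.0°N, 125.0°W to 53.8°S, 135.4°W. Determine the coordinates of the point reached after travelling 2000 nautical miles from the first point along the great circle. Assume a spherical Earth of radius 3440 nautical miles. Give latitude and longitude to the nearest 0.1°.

≈ 23.8°N, 128.9°W

From cos δ = sin φ₁ sin φ₂ + cos φ₁ cos φ₂ cos Δλ, the central angle is δ ≈ 1.939 rad (111.1°). The total great-circle distance is δ·R ≈ 1.939 × 3440 ≈ 6672 nmi, so the target fraction is f = 2000/6672 ≈ 0.300.
Interpolate at f ≈ 0.300 with slerp weights a = sin((1−f)δ)/sin δ ≈ 1.048, b = sin(fδ)/sin δ ≈ 0.589.
p = a·p₁ + b·p₂ ≈ (-0.575, -0.712, 0.404); φ = arcsin(p_z) ≈ 23.81°, λ = atan2(p_y, p_x) ≈ -128.93°.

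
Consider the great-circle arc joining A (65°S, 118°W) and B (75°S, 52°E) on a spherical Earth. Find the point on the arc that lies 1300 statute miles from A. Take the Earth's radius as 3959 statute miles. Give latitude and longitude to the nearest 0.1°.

Write both endpoints as unit vectors p₁, p₂ with components (cos φ cos λ, cos φ sin λ, sin φ).
The central angle between the endpoints is δ = arccos(p₁·p₂) ≈ 0.696 rad (39.9°). The total great-circle distance is δ·R ≈ 0.696 × 3959 ≈ 2754 mi, so the target fraction is f = 1300/2754 ≈ 0.472.
Interpolate at f ≈ 0.472 with slerp weights a = sin((1−f)δ)/sin δ ≈ 0.560, b = sin(fδ)/sin δ ≈ 0.503.
p = a·p₁ + b·p₂ ≈ (-0.031, -0.106, -0.994); φ = arcsin(p_z) ≈ -83.64°, λ = atan2(p_y, p_x) ≈ -106.22°.

≈ (83.6°S, 106.2°W)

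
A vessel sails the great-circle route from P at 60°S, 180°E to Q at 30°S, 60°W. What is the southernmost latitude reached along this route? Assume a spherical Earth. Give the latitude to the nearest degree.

The great circle lies in the plane with unit normal n̂ = (p₁ × p₂)/|p₁ × p₂|.
Here n̂_z ≈ +0.384; the vertex latitude is φ_max = arccos|n̂_z| ≈ 67.4°.
Check via Clairaut: cos φ_max = |cos φ₁| · sin C = cos(60.0°)·sin(129.8°) ≈ 0.384, again giving ≈ 67.4°.

≈ 67°S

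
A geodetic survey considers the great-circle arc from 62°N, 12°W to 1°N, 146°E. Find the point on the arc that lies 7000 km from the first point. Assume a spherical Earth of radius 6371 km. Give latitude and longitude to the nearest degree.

The haversine formula gives a central angle δ ≈ 2.004 rad (114.8°) between the endpoints. The total great-circle distance is δ·R ≈ 2.004 × 6371 ≈ 12768 km, so the target fraction is f = 7000/12768 ≈ 0.548.
Interpolate at f ≈ 0.548 with slerp weights a = sin((1−f)δ)/sin δ ≈ 0.867, b = sin(fδ)/sin δ ≈ 0.981.
p = a·p₁ + b·p₂ ≈ (-0.415, 0.464, 0.782); φ = arcsin(p_z) ≈ 51.48°, λ = atan2(p_y, p_x) ≈ 131.83°.

≈ 51°N, 132°E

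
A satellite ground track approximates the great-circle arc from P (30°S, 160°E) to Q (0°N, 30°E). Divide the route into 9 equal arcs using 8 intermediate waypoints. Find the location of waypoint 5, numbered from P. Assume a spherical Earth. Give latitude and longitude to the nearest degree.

Write both endpoints as unit vectors p₁, p₂ with components (cos φ cos λ, cos φ sin λ, sin φ).
The central angle between the endpoints is δ = arccos(p₁·p₂) ≈ 2.161 rad (123.8°).
Interpolate at f = 5/9 with slerp weights a = sin((1−f)δ)/sin δ ≈ 0.986, b = sin(fδ)/sin δ ≈ 1.122.
p = a·p₁ + b·p₂ ≈ (0.169, 0.853, -0.493); φ = arcsin(p_z) ≈ -29.55°, λ = atan2(p_y, p_x) ≈ 78.79°.

≈ (30°S, 79°E)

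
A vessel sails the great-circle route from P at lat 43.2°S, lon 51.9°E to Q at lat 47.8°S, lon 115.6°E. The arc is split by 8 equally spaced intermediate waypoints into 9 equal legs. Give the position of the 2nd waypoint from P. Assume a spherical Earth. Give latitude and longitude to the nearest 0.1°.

From cos δ = sin φ₁ sin φ₂ + cos φ₁ cos φ₂ cos Δλ, the central angle is δ ≈ 0.761 rad (43.6°).
Interpolate at f = 2/9 with slerp weights a = sin((1−f)δ)/sin δ ≈ 0.809, b = sin(fδ)/sin δ ≈ 0.244.
p = a·p₁ + b·p₂ ≈ (0.293, 0.612, -0.735); φ = arcsin(p_z) ≈ -47.27°, λ = atan2(p_y, p_x) ≈ 64.41°.

≈ lat 47.3°S, lon 64.4°E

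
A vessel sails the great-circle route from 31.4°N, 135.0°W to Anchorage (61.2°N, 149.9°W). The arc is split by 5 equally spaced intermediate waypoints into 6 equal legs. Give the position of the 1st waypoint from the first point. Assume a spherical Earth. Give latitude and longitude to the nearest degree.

Convert each endpoint to a unit vector on the sphere (x = cos φ cos λ, y = cos φ sin λ, z = sin φ).
The central angle between the endpoints is δ = arccos(p₁·p₂) ≈ 0.547 rad (31.4°).
Interpolate at f = 1/6 with slerp weights a = sin((1−f)δ)/sin δ ≈ 0.846, b = sin(fδ)/sin δ ≈ 0.175.
p = a·p₁ + b·p₂ ≈ (-0.584, -0.553, 0.594); φ = arcsin(p_z) ≈ 36.47°, λ = atan2(p_y, p_x) ≈ -136.55°.

≈ 36°N, 137°W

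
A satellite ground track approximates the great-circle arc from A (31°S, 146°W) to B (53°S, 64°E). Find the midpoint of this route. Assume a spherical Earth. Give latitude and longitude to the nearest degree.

Write both endpoints as unit vectors p₁, p₂ with components (cos φ cos λ, cos φ sin λ, sin φ).
The central angle between the endpoints is δ = arccos(p₁·p₂) ≈ 1.606 rad (92.0°).
Interpolate at f = 1/2 with slerp weights a = sin((1−f)δ)/sin δ ≈ 0.720, b = sin(fδ)/sin δ ≈ 0.720.
p = a·p₁ + b·p₂ ≈ (-0.322, 0.044, -0.946); φ = arcsin(p_z) ≈ -71.05°, λ = atan2(p_y, p_x) ≈ 172.15°.

≈ (71°S, 172°E)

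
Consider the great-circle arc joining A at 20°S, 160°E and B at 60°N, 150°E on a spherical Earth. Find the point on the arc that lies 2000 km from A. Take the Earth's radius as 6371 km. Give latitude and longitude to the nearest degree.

≈ 2°S, 158°E

Write both endpoints as unit vectors p₁, p₂ with components (cos φ cos λ, cos φ sin λ, sin φ).
The central angle between the endpoints is δ = arccos(p₁·p₂) ≈ 1.404 rad (80.4°). The total great-circle distance is δ·R ≈ 1.404 × 6371 ≈ 8942 km, so the target fraction is f = 2000/8942 ≈ 0.224.
Interpolate at f ≈ 0.224 with slerp weights a = sin((1−f)δ)/sin δ ≈ 0.899, b = sin(fδ)/sin δ ≈ 0.313.
p = a·p₁ + b·p₂ ≈ (-0.929, 0.367, -0.036); φ = arcsin(p_z) ≈ -2.08°, λ = atan2(p_y, p_x) ≈ 158.44°.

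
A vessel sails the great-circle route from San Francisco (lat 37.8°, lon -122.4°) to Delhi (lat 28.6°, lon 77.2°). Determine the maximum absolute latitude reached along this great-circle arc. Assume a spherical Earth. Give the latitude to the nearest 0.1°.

≈ 75.6°

The great circle lies in the plane with unit normal n̂ = (p₁ × p₂)/|p₁ × p₂|.
Here n̂_z ≈ -0.249; the vertex latitude is φ_max = arccos|n̂_z| ≈ 75.6°.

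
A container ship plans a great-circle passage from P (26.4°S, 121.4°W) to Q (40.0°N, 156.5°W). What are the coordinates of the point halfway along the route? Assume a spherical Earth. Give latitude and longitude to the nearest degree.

≈ (7°N, 138°W)

Write both endpoints as unit vectors p₁, p₂ with components (cos φ cos λ, cos φ sin λ, sin φ).
The central angle between the endpoints is δ = arccos(p₁·p₂) ≈ 1.292 rad (74.0°).
Interpolate at f = 1/2 with slerp weights a = sin((1−f)δ)/sin δ ≈ 0.626, b = sin(fδ)/sin δ ≈ 0.626.
p = a·p₁ + b·p₂ ≈ (-0.732, -0.670, 0.124); φ = arcsin(p_z) ≈ 7.13°, λ = atan2(p_y, p_x) ≈ -137.54°.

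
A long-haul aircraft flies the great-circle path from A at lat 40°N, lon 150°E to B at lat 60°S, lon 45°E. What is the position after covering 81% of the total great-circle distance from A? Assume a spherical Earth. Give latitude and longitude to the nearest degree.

≈ lat 48°S, lon 83°E

The haversine formula gives a central angle δ ≈ 2.286 rad (131.0°) between the endpoints.
Interpolate at f = 0.81 with slerp weights a = sin((1−f)δ)/sin δ ≈ 0.557, b = sin(fδ)/sin δ ≈ 1.273.
p = a·p₁ + b·p₂ ≈ (0.080, 0.663, -0.744); φ = arcsin(p_z) ≈ -48.06°, λ = atan2(p_y, p_x) ≈ 83.11°.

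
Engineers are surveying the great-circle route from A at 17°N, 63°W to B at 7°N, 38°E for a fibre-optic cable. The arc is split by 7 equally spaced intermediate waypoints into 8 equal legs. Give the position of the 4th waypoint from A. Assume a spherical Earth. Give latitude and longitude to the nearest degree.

≈ 18°N, 11°W

Convert each endpoint to a unit vector on the sphere (x = cos φ cos λ, y = cos φ sin λ, z = sin φ).
The central angle between the endpoints is δ = arccos(p₁·p₂) ≈ 1.717 rad (98.4°).
Interpolate at f = 4/8 with slerp weights a = sin((1−f)δ)/sin δ ≈ 0.765, b = sin(fδ)/sin δ ≈ 0.765.
p = a·p₁ + b·p₂ ≈ (0.930, -0.184, 0.317); φ = arcsin(p_z) ≈ 18.47°, λ = atan2(p_y, p_x) ≈ -11.21°.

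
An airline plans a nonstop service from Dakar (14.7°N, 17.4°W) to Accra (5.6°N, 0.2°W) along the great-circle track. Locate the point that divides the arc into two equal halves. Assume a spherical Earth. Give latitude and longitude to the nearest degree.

The haversine formula gives a central angle δ ≈ 0.335 rad (19.2°) between the endpoints.
Interpolate at f = 1/2 with slerp weights a = sin((1−f)δ)/sin δ ≈ 0.507, b = sin(fδ)/sin δ ≈ 0.507.
p = a·p₁ + b·p₂ ≈ (0.973, -0.148, 0.178); φ = arcsin(p_z) ≈ 10.26°, λ = atan2(p_y, p_x) ≈ -8.68°.

≈ 10°N, 9°W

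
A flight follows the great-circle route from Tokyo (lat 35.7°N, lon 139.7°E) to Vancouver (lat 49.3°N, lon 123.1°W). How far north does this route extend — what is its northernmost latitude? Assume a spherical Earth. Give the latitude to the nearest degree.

≈ 55°N

The great circle lies in the plane with unit normal n̂ = (p₁ × p₂)/|p₁ × p₂|.
Here n̂_z ≈ +0.567; the vertex latitude is φ_max = arccos|n̂_z| ≈ 55.5°.
Check via Clairaut: cos φ_max = |cos φ₁| · sin C = cos(35.7°)·sin(44.3°) ≈ 0.567, again giving ≈ 55.5°.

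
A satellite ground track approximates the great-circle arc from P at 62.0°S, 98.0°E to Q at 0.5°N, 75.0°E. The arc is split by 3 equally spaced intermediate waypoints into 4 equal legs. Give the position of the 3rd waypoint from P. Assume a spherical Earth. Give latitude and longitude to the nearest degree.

≈ 15°S, 78°E

Write both endpoints as unit vectors p₁, p₂ with components (cos φ cos λ, cos φ sin λ, sin φ).
The central angle between the endpoints is δ = arccos(p₁·p₂) ≈ 1.132 rad (64.9°).
Interpolate at f = 3/4 with slerp weights a = sin((1−f)δ)/sin δ ≈ 0.309, b = sin(fδ)/sin δ ≈ 0.829.
p = a·p₁ + b·p₂ ≈ (0.194, 0.944, -0.265); φ = arcsin(p_z) ≈ -15.38°, λ = atan2(p_y, p_x) ≈ 78.36°.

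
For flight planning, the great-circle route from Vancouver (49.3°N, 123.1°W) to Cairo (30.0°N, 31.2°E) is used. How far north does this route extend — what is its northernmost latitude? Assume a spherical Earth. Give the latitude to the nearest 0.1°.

The great circle lies in the plane with unit normal n̂ = (p₁ × p₂)/|p₁ × p₂|.
Here n̂_z ≈ +0.247; the vertex latitude is φ_max = arccos|n̂_z| ≈ 75.7°.

≈ 75.7°N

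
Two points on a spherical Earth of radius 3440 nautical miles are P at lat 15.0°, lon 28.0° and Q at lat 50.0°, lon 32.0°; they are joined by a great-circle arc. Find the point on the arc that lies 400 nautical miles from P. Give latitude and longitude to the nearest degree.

≈ lat 22°, lon 29°

Write both endpoints as unit vectors p₁, p₂ with components (cos φ cos λ, cos φ sin λ, sin φ).
The central angle between the endpoints is δ = arccos(p₁·p₂) ≈ 0.613 rad (35.2°). The total great-circle distance is δ·R ≈ 0.613 × 3440 ≈ 2110 nmi, so the target fraction is f = 400/2110 ≈ 0.190.
Interpolate at f ≈ 0.190 with slerp weights a = sin((1−f)δ)/sin δ ≈ 0.828, b = sin(fδ)/sin δ ≈ 0.202.
p = a·p₁ + b·p₂ ≈ (0.816, 0.444, 0.369); φ = arcsin(p_z) ≈ 21.64°, λ = atan2(p_y, p_x) ≈ 28.56°.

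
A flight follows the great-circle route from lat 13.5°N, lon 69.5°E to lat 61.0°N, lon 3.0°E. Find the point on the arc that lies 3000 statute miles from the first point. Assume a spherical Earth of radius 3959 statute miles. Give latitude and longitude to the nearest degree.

Convert each endpoint to a unit vector on the sphere (x = cos φ cos λ, y = cos φ sin λ, z = sin φ).
The central angle between the endpoints is δ = arccos(p₁·p₂) ≈ 1.168 rad (66.9°). The total great-circle distance is δ·R ≈ 1.168 × 3959 ≈ 4623 mi, so the target fraction is f = 3000/4623 ≈ 0.649.
Interpolate at f ≈ 0.649 with slerp weights a = sin((1−f)δ)/sin δ ≈ 0.433, b = sin(fδ)/sin δ ≈ 0.747.
p = a·p₁ + b·p₂ ≈ (0.509, 0.414, 0.755); φ = arcsin(p_z) ≈ 48.99°, λ = atan2(p_y, p_x) ≈ 39.08°.

≈ lat 49°N, lon 39°E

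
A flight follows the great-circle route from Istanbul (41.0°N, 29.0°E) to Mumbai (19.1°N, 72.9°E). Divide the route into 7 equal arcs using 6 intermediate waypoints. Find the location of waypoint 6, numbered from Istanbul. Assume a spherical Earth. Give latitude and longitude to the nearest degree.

Write both endpoints as unit vectors p₁, p₂ with components (cos φ cos λ, cos φ sin λ, sin φ).
The central angle between the endpoints is δ = arccos(p₁·p₂) ≈ 0.755 rad (43.2°).
Interpolate at f = 6/7 with slerp weights a = sin((1−f)δ)/sin δ ≈ 0.157, b = sin(fδ)/sin δ ≈ 0.880.
p = a·p₁ + b·p₂ ≈ (0.348, 0.852, 0.391); φ = arcsin(p_z) ≈ 23.01°, λ = atan2(p_y, p_x) ≈ 67.78°.

≈ 23°N, 68°E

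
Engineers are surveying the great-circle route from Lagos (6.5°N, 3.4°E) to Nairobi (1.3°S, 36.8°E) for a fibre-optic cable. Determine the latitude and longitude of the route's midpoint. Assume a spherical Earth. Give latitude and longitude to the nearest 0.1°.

The haversine formula gives a central angle δ ≈ 0.598 rad (34.2°) between the endpoints.
Interpolate at f = 1/2 with slerp weights a = sin((1−f)δ)/sin δ ≈ 0.523, b = sin(fδ)/sin δ ≈ 0.523.
p = a·p₁ + b·p₂ ≈ (0.938, 0.344, 0.047); φ = arcsin(p_z) ≈ 2.71°, λ = atan2(p_y, p_x) ≈ 20.15°.

≈ 2.7°N, 20.2°E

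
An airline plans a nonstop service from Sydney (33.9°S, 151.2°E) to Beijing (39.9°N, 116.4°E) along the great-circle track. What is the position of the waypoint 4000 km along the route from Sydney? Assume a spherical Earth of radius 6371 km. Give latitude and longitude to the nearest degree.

≈ (1°S, 136°E)

Write both endpoints as unit vectors p₁, p₂ with components (cos φ cos λ, cos φ sin λ, sin φ).
The central angle between the endpoints is δ = arccos(p₁·p₂) ≈ 1.405 rad (80.5°). The total great-circle distance is δ·R ≈ 1.405 × 6371 ≈ 8951 km, so the target fraction is f = 4000/8951 ≈ 0.447.
Interpolate at f ≈ 0.447 with slerp weights a = sin((1−f)δ)/sin δ ≈ 0.711, b = sin(fδ)/sin δ ≈ 0.596.
p = a·p₁ + b·p₂ ≈ (-0.720, 0.694, -0.015); φ = arcsin(p_z) ≈ -0.83°, λ = atan2(p_y, p_x) ≈ 136.08°.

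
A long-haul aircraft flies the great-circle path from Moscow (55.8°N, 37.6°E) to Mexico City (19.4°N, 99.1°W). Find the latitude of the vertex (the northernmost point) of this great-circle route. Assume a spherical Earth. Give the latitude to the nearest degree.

The great circle lies in the plane with unit normal n̂ = (p₁ × p₂)/|p₁ × p₂|.
Here n̂_z ≈ -0.366; the vertex latitude is φ_max = arccos|n̂_z| ≈ 68.5°.

≈ 69°N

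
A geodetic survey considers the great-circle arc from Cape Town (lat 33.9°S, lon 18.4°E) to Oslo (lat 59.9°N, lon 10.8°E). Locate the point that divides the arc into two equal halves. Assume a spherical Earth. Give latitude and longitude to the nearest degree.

≈ lat 13°N, lon 16°E

Convert each endpoint to a unit vector on the sphere (x = cos φ cos λ, y = cos φ sin λ, z = sin φ).
The central angle between the endpoints is δ = arccos(p₁·p₂) ≈ 1.641 rad (94.0°).
Interpolate at f = 1/2 with slerp weights a = sin((1−f)δ)/sin δ ≈ 0.733, b = sin(fδ)/sin δ ≈ 0.733.
p = a·p₁ + b·p₂ ≈ (0.939, 0.261, 0.225); φ = arcsin(p_z) ≈ 13.03°, λ = atan2(p_y, p_x) ≈ 15.54°.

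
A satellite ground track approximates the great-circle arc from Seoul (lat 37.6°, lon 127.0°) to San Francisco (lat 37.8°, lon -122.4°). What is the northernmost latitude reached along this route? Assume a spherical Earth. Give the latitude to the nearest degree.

The great circle lies in the plane with unit normal n̂ = (p₁ × p₂)/|p₁ × p₂|.
Here n̂_z ≈ +0.593; the vertex latitude is φ_max = arccos|n̂_z| ≈ 53.6°.
Check via Clairaut: cos φ_max = |cos φ₁| · sin C = cos(37.6°)·sin(48.5°) ≈ 0.593, again giving ≈ 53.6°.

≈ 54°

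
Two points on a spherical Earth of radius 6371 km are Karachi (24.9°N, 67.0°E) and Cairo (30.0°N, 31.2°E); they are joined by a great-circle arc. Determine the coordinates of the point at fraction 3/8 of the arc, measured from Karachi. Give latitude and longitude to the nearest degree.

The haversine formula gives a central angle δ ≈ 0.559 rad (32.0°) between the endpoints.
Interpolate at f = 3/8 with slerp weights a = sin((1−f)δ)/sin δ ≈ 0.645, b = sin(fδ)/sin δ ≈ 0.392.
p = a·p₁ + b·p₂ ≈ (0.519, 0.715, 0.468); φ = arcsin(p_z) ≈ 27.90°, λ = atan2(p_y, p_x) ≈ 54.00°.

≈ 28°N, 54°E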